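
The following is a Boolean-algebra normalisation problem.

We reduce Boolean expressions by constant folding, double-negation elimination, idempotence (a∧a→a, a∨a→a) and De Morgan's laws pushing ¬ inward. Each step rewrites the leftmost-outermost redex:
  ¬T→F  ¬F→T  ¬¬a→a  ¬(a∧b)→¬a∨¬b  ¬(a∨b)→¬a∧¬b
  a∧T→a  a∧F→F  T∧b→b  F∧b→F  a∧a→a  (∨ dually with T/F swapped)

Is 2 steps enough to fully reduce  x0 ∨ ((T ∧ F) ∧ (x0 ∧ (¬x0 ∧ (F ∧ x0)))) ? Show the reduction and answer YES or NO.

Answer: NO — after 2 steps the term is x0 ∨ F, not yet normal

Derivation:
  start: x0 ∨ ((T ∧ F) ∧ (x0 ∧ (¬x0 ∧ (F ∧ x0))))
  [1] x0 ∨ (F ∧ (x0 ∧ (¬x0 ∧ (F ∧ x0))))
  [2] x0 ∨ F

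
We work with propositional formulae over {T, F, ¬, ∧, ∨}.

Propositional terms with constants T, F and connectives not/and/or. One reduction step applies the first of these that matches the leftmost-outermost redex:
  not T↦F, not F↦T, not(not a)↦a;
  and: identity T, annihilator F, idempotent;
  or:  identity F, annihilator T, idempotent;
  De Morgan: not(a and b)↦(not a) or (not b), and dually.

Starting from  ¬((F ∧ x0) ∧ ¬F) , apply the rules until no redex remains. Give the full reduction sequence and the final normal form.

Answer: normal form = T  (in 5 steps)

Working:
  start: ¬((F ∧ x0) ∧ ¬F)
  →1  ¬(F ∧ x0) ∨ ¬¬F
  →2  (¬F ∨ ¬x0) ∨ ¬¬F
  →3  (T ∨ ¬x0) ∨ ¬¬F
  →4  T ∨ ¬¬F
  →5  T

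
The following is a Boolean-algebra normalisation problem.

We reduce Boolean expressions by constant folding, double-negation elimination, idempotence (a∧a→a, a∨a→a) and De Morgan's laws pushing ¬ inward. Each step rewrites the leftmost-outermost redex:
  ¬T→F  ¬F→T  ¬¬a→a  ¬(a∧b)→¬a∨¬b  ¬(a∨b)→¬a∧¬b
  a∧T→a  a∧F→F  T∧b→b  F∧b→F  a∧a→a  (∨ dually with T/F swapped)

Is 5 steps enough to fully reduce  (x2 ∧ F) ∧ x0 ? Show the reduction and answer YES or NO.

Answer: YES — reaches normal form F in 2 ≤ 5 steps

Working:
  start: (x2 ∧ F) ∧ x0
  step 1: F ∧ x0
  step 2: F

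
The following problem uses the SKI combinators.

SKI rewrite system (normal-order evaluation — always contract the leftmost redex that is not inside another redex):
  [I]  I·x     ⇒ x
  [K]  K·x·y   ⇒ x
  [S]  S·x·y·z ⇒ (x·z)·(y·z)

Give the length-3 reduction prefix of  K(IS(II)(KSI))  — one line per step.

Answer: after 3 steps: K(SIS)

Reduction:
  start: K(IS(II)(KSI))
  step 1: K(S(II)(KSI))
  step 2: K(SI(KSI))
  step 3: K(SIS)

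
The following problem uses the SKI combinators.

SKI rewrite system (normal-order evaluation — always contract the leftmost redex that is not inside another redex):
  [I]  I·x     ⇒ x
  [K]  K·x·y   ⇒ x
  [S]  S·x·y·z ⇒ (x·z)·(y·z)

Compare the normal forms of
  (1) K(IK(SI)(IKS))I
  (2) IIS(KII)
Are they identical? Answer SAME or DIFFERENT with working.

Term A:
  start: K(IK(SI)(IKS))I
  →1  IK(SI)(IKS)
  →2  K(SI)(IKS)
  →3  SI

Term B:
  start: IIS(KII)
  →1  IS(KII)
  →2  S(KII)
  →3  SI

Answer: SAME — A ⇓ SI, B ⇓ SI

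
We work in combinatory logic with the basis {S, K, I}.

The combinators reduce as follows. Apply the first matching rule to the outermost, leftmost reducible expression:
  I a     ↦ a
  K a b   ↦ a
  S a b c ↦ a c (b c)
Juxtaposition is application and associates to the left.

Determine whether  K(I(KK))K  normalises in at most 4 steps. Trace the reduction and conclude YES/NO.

  start: K(I(KK))K
  [1] I(KK)
  [2] KK

Answer: YES — reaches normal form KK in 2 ≤ 4 steps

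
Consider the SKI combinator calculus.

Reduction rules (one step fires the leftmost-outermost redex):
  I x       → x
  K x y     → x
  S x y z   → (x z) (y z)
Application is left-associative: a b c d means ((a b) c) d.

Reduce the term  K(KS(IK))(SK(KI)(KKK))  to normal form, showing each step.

  start: K(KS(IK))(SK(KI)(KKK))
  [1] KS(IK)
  [2] S

Answer: normal form = S  (in 2 steps)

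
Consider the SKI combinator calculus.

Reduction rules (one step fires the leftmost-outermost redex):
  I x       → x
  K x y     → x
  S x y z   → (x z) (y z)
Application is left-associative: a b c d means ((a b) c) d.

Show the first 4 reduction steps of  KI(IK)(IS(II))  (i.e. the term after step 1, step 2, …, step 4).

Answer: after 4 steps: SI

Reduction:
  start: KI(IK)(IS(II))
  →1  I(IS(II))
  →2  IS(II)
  →3  S(II)
  →4  SI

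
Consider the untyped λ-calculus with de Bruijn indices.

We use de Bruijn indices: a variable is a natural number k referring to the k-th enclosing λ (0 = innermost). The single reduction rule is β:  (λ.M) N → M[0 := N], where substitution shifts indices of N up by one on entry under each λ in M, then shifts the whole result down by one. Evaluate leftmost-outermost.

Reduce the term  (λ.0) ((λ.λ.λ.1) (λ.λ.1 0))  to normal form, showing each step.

Answer: normal form = λ.λ.1  (in 2 steps)

Reduction:
  start: (λ.0) ((λ.λ.λ.1) (λ.λ.1 0))
  [1] (λ.λ.λ.1) (λ.λ.1 0)
  [2] λ.λ.1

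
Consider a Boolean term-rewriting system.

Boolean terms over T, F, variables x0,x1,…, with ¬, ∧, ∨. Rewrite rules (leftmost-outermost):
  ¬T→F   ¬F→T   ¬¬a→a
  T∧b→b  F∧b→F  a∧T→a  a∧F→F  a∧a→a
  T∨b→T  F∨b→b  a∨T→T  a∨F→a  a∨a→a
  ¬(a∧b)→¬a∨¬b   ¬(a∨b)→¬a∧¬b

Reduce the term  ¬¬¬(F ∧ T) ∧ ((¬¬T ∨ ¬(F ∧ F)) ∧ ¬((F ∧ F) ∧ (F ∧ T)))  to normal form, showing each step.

  start: ¬¬¬(F ∧ T) ∧ ((¬¬T ∨ ¬(F ∧ F)) ∧ ¬((F ∧ F) ∧ (F ∧ T)))
  [1] ¬(F ∧ T) ∧ ((¬¬T ∨ ¬(F ∧ F)) ∧ ¬((F ∧ F) ∧ (F ∧ T)))
  [2] (¬F ∨ ¬T) ∧ ((¬¬T ∨ ¬(F ∧ F)) ∧ ¬((F ∧ F) ∧ (F ∧ T)))
  [3] (T ∨ ¬T) ∧ ((¬¬T ∨ ¬(F ∧ F)) ∧ ¬((F ∧ F) ∧ (F ∧ T)))
  [4] T ∧ ((¬¬T ∨ ¬(F ∧ F)) ∧ ¬((F ∧ F) ∧ (F ∧ T)))
  [5] (¬¬T ∨ ¬(F ∧ F)) ∧ ¬((F ∧ F) ∧ (F ∧ T))
  [6] (T ∨ ¬(F ∧ F)) ∧ ¬((F ∧ F) ∧ (F ∧ T))
  [7] T ∧ ¬((F ∧ F) ∧ (F ∧ T))
  [8] ¬((F ∧ F) ∧ (F ∧ T))
  [9] ¬(F ∧ F) ∨ ¬(F ∧ T)
  [10] (¬F ∨ ¬F) ∨ ¬(F ∧ T)
  [11] ¬F ∨ ¬(F ∧ T)
  [12] T ∨ ¬(F ∧ T)
  [13] T

Answer: normal form = T  (in 13 steps)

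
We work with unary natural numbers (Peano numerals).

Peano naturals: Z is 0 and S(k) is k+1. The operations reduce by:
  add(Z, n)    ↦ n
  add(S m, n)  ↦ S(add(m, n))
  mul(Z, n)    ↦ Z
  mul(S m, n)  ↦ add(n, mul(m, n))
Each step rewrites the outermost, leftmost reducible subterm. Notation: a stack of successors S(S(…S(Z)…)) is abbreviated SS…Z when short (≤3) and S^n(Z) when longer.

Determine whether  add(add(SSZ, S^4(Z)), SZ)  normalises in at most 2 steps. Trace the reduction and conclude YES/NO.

Answer: NO — after 2 steps the term is S(add(add(SZ, S^4(Z)), SZ)), not yet normal

Reduction:
  start: add(add(SSZ, S^4(Z)), SZ)
  step 1: add(S(add(SZ, S^4(Z))), SZ)
  step 2: S(add(add(SZ, S^4(Z)), SZ))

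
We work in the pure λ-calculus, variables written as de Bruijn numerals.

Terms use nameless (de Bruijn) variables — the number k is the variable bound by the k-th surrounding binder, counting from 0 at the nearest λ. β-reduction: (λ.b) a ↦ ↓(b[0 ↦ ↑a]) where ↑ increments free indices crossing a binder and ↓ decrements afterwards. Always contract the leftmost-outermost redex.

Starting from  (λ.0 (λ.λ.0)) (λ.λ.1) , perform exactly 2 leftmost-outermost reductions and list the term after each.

  start: (λ.0 (λ.λ.0)) (λ.λ.1)
  step 1: (λ.λ.1) (λ.λ.0)
  step 2: λ.λ.λ.0

Answer: after 2 steps: λ.λ.λ.0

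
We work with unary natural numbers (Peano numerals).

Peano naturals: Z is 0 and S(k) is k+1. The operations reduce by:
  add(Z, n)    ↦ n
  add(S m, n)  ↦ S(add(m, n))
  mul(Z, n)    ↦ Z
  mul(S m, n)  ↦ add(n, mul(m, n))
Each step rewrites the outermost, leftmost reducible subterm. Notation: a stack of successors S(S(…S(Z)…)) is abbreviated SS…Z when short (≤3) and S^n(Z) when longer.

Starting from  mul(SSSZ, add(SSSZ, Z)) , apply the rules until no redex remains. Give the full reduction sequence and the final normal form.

  start: mul(SSSZ, add(SSSZ, Z))
  →1  add(add(SSSZ, Z), mul(SSZ, add(SSSZ, Z)))
  →2  add(S(add(SSZ, Z)), mul(SSZ, add(SSSZ, Z)))
  →3  S(add(add(SSZ, Z), mul(SSZ, add(SSSZ, Z))))
  →4  S(add(S(add(SZ, Z)), mul(SSZ, add(SSSZ, Z))))
  →5  S(S(add(add(SZ, Z), mul(SSZ, add(SSSZ, Z)))))
  →6  S(S(add(S(add(Z, Z)), mul(SSZ, add(SSSZ, Z)))))
  →7  S(S(S(add(add(Z, Z), mul(SSZ, add(SSSZ, Z))))))
  →8  S(S(S(add(Z, mul(SSZ, add(SSSZ, Z))))))
  →9  S(S(S(mul(SSZ, add(SSSZ, Z)))))
  →10  S(S(S(add(add(SSSZ, Z), mul(SZ, add(SSSZ, Z))))))
  →11  S(S(S(add(S(add(SSZ, Z)), mul(SZ, add(SSSZ, Z))))))
  →12  S(S(S(S(add(add(SSZ, Z), mul(SZ, add(SSSZ, Z)))))))
  →13  S(S(S(S(add(S(add(SZ, Z)), mul(SZ, add(SSSZ, Z)))))))
  →14  S(S(S(S(S(add(add(SZ, Z), mul(SZ, add(SSSZ, Z))))))))
  →15  S(S(S(S(S(add(S(add(Z, Z)), mul(SZ, add(SSSZ, Z))))))))
  →16  S(S(S(S(S(S(add(add(Z, Z), mul(SZ, add(SSSZ, Z)))))))))
  →17  S(S(S(S(S(S(add(Z, mul(SZ, add(SSSZ, Z)))))))))
  →18  S(S(S(S(S(S(mul(SZ, add(SSSZ, Z))))))))
  →19  S(S(S(S(S(S(add(add(SSSZ, Z), mul(Z, add(SSSZ, Z)))))))))
  →20  S(S(S(S(S(S(add(S(add(SSZ, Z)), mul(Z, add(SSSZ, Z)))))))))
  →21  S(S(S(S(S(S(S(add(add(SSZ, Z), mul(Z, add(SSSZ, Z))))))))))
  →22  S(S(S(S(S(S(S(add(S(add(SZ, Z)), mul(Z, add(SSSZ, Z))))))))))
  →23  S(S(S(S(S(S(S(S(add(add(SZ, Z), mul(Z, add(SSSZ, Z)))))))))))
  →24  S(S(S(S(S(S(S(S(add(S(add(Z, Z)), mul(Z, add(SSSZ, Z)))))))))))
  →25  S(S(S(S(S(S(S(S(S(add(add(Z, Z), mul(Z, add(SSSZ, Z))))))))))))
  →26  S(S(S(S(S(S(S(S(S(add(Z, mul(Z, add(SSSZ, Z))))))))))))
  →27  S(S(S(S(S(S(S(S(S(mul(Z, add(SSSZ, Z)))))))))))
  →28  S^9(Z)

Answer: normal form = S^9(Z)  (in 28 steps)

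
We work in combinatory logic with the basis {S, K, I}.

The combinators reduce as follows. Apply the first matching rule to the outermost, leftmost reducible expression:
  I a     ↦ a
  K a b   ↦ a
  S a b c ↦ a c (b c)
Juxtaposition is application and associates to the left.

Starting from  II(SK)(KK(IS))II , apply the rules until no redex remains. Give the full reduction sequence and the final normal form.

  start: II(SK)(KK(IS))II
  [1] I(SK)(KK(IS))II
  [2] SK(KK(IS))II
  [3] KI(KK(IS)I)I
  [4] II
  [5] I

Answer: normal form = I  (in 5 steps)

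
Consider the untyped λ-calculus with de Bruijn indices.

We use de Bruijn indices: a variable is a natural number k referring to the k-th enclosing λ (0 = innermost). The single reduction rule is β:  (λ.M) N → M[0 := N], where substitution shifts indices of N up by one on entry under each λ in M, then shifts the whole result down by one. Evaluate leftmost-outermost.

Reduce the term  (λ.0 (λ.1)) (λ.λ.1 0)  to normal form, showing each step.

  start: (λ.0 (λ.1)) (λ.λ.1 0)
  step 1: (λ.λ.1 0) (λ.λ.λ.1 0)
  step 2: λ.(λ.λ.λ.1 0) 0
  step 3: λ.λ.λ.1 0

Answer: normal form = λ.λ.λ.1 0  (in 3 steps)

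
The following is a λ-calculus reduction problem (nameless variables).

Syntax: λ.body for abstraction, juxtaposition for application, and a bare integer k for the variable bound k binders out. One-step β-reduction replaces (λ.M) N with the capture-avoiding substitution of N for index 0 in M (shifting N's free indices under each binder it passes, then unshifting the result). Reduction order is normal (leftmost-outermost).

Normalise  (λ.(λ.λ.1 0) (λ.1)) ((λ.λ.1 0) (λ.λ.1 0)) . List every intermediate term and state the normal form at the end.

  start: (λ.(λ.λ.1 0) (λ.1)) ((λ.λ.1 0) (λ.λ.1 0))
  step 1: (λ.λ.1 0) (λ.(λ.λ.1 0) (λ.λ.1 0))
  step 2: λ.(λ.(λ.λ.1 0) (λ.λ.1 0)) 0
  step 3: λ.(λ.λ.1 0) (λ.λ.1 0)
  step 4: λ.λ.(λ.λ.1 0) 0
  step 5: λ.λ.λ.1 0

Answer: normal form = λ.λ.λ.1 0  (in 5 steps)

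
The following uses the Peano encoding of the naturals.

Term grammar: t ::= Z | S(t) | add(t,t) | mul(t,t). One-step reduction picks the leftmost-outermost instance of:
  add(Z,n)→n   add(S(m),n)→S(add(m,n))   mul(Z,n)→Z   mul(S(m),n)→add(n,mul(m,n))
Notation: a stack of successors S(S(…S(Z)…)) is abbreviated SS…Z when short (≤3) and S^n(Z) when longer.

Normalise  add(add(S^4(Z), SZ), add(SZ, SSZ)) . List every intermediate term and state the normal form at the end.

  start: add(add(S^4(Z), SZ), add(SZ, SSZ))
  [1] add(S(add(SSSZ, SZ)), add(SZ, SSZ))
  [2] S(add(add(SSSZ, SZ), add(SZ, SSZ)))
  [3] S(add(S(add(SSZ, SZ)), add(SZ, SSZ)))
  [4] S(S(add(add(SSZ, SZ), add(SZ, SSZ))))
  [5] S(S(add(S(add(SZ, SZ)), add(SZ, SSZ))))
  [6] S(S(S(add(add(SZ, SZ), add(SZ, SSZ)))))
  [7] S(S(S(add(S(add(Z, SZ)), add(SZ, SSZ)))))
  [8] S(S(S(S(add(add(Z, SZ), add(SZ, SSZ))))))
  [9] S(S(S(S(add(SZ, add(SZ, SSZ))))))
  [10] S(S(S(S(S(add(Z, add(SZ, SSZ)))))))
  [11] S(S(S(S(S(add(SZ, SSZ))))))
  [12] S(S(S(S(S(S(add(Z, SSZ)))))))
  [13] S^8(Z)

Answer: normal form = S^8(Z)  (in 13 steps)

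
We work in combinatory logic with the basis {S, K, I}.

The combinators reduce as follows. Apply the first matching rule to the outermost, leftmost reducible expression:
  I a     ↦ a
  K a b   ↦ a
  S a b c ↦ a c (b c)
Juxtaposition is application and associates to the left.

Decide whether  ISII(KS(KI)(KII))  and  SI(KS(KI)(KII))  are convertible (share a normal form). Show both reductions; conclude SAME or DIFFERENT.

Answer: SAME — A ⇓ SI(SI), B ⇓ SI(SI)

Derivation:
Term A:
  start: ISII(KS(KI)(KII))
  step 1: SII(KS(KI)(KII))
  step 2: I(KS(KI)(KII))(I(KS(KI)(KII)))
  step 3: KS(KI)(KII)(I(KS(KI)(KII)))
  step 4: S(KII)(I(KS(KI)(KII)))
  step 5: SI(I(KS(KI)(KII)))
  step 6: SI(KS(KI)(KII))
  step 7: SI(S(KII))
  step 8: SI(SI)

Term B:
  start: SI(KS(KI)(KII))
  step 1: SI(S(KII))
  step 2: SI(SI)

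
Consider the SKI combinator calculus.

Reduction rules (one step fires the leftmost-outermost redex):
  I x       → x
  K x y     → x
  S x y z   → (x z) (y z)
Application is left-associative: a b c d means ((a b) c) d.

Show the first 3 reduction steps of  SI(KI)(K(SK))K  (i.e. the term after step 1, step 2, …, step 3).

Answer: after 3 steps: SKK

Derivation:
  start: SI(KI)(K(SK))K
  [1] I(K(SK))(KI(K(SK)))K
  [2] K(SK)(KI(K(SK)))K
  [3] SKK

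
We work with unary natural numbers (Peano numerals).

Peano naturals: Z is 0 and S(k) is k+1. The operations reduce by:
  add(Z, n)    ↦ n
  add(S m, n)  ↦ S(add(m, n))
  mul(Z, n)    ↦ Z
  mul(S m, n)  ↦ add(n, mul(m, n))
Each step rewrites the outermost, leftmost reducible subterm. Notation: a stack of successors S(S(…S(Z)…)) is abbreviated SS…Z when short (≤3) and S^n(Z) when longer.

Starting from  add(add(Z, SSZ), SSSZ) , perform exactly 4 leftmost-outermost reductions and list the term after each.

  start: add(add(Z, SSZ), SSSZ)
  [1] add(SSZ, SSSZ)
  [2] S(add(SZ, SSSZ))
  [3] S(S(add(Z, SSSZ)))
  [4] S^5(Z)

Answer: after 4 steps: S^5(Z)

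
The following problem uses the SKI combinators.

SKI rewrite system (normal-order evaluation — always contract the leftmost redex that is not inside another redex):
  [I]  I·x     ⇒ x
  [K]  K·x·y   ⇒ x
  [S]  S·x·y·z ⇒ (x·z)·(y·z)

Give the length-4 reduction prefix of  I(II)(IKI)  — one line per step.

  start: I(II)(IKI)
  step 1: II(IKI)
  step 2: I(IKI)
  step 3: IKI
  step 4: KI

Answer: after 4 steps: KI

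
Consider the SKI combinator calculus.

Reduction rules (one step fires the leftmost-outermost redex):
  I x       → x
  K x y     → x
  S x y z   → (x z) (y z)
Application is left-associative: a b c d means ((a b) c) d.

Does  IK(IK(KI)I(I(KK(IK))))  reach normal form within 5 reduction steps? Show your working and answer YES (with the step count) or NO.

Answer: YES — reaches normal form KI in 4 ≤ 5 steps

Reduction:
  start: IK(IK(KI)I(I(KK(IK))))
  [1] K(IK(KI)I(I(KK(IK))))
  [2] K(K(KI)I(I(KK(IK))))
  [3] K(KI(I(KK(IK))))
  [4] KI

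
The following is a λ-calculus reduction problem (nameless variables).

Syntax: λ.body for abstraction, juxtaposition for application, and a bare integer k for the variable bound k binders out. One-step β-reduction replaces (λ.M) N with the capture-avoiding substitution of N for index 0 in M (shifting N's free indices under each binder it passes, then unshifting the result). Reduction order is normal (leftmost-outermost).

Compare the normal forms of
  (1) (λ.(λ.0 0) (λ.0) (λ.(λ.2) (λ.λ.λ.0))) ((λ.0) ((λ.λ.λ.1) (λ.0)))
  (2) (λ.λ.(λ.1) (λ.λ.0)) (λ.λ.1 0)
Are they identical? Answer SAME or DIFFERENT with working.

Answer: DIFFERENT — A ⇓ λ.λ.λ.1, B ⇓ λ.0

Derivation:
Term A:
  start: (λ.(λ.0 0) (λ.0) (λ.(λ.2) (λ.λ.λ.0))) ((λ.0) ((λ.λ.λ.1) (λ.0)))
  [1] (λ.0 0) (λ.0) (λ.(λ.(λ.0) ((λ.λ.λ.1) (λ.0))) (λ.λ.λ.0))
  [2] (λ.0) (λ.0) (λ.(λ.(λ.0) ((λ.λ.λ.1) (λ.0))) (λ.λ.λ.0))
  [3] (λ.0) (λ.(λ.(λ.0) ((λ.λ.λ.1) (λ.0))) (λ.λ.λ.0))
  [4] λ.(λ.(λ.0) ((λ.λ.λ.1) (λ.0))) (λ.λ.λ.0)
  [5] λ.(λ.0) ((λ.λ.λ.1) (λ.0))
  [6] λ.(λ.λ.λ.1) (λ.0)
  [7] λ.λ.λ.1

Term B:
  start: (λ.λ.(λ.1) (λ.λ.0)) (λ.λ.1 0)
  [1] λ.(λ.1) (λ.λ.0)
  [2] λ.0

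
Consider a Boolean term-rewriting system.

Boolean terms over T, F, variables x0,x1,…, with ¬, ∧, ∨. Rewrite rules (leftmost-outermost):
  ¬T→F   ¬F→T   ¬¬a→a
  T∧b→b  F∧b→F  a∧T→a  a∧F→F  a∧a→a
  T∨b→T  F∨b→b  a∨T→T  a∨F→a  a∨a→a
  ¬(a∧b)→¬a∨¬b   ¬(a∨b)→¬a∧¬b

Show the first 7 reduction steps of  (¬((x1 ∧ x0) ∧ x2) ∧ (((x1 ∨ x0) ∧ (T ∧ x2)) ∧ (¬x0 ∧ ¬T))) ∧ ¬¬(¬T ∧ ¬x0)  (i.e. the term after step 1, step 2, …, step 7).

  start: (¬((x1 ∧ x0) ∧ x2) ∧ (((x1 ∨ x0) ∧ (T ∧ x2)) ∧ (¬x0 ∧ ¬T))) ∧ ¬¬(¬T ∧ ¬x0)
  [1] ((¬(x1 ∧ x0) ∨ ¬x2) ∧ (((x1 ∨ x0) ∧ (T ∧ x2)) ∧ (¬x0 ∧ ¬T))) ∧ ¬¬(¬T ∧ ¬x0)
  [2] (((¬x1 ∨ ¬x0) ∨ ¬x2) ∧ (((x1 ∨ x0) ∧ (T ∧ x2)) ∧ (¬x0 ∧ ¬T))) ∧ ¬¬(¬T ∧ ¬x0)
  [3] (((¬x1 ∨ ¬x0) ∨ ¬x2) ∧ (((x1 ∨ x0) ∧ x2) ∧ (¬x0 ∧ ¬T))) ∧ ¬¬(¬T ∧ ¬x0)
  [4] (((¬x1 ∨ ¬x0) ∨ ¬x2) ∧ (((x1 ∨ x0) ∧ x2) ∧ (¬x0 ∧ F))) ∧ ¬¬(¬T ∧ ¬x0)
  [5] (((¬x1 ∨ ¬x0) ∨ ¬x2) ∧ (((x1 ∨ x0) ∧ x2) ∧ F)) ∧ ¬¬(¬T ∧ ¬x0)
  [6] (((¬x1 ∨ ¬x0) ∨ ¬x2) ∧ F) ∧ ¬¬(¬T ∧ ¬x0)
  [7] F ∧ ¬¬(¬T ∧ ¬x0)

Answer: after 7 steps: F ∧ ¬¬(¬T ∧ ¬x0)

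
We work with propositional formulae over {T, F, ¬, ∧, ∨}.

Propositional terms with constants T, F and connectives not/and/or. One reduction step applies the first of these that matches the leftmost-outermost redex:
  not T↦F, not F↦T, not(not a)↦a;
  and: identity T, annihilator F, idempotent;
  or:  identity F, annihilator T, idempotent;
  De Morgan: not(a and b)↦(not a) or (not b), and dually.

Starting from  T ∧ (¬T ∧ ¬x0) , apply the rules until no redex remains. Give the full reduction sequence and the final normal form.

  start: T ∧ (¬T ∧ ¬x0)
  [1] ¬T ∧ ¬x0
  [2] F ∧ ¬x0
  [3] F

Answer: normal form = F  (in 3 steps)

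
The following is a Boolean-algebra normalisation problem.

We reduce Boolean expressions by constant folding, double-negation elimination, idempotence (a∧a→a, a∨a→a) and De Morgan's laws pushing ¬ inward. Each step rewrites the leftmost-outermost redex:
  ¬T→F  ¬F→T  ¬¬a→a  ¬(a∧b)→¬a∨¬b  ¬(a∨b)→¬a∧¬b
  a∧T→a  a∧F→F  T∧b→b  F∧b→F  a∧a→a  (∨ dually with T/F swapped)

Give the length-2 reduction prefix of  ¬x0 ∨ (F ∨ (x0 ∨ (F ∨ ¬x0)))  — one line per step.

Answer: after 2 steps: ¬x0 ∨ (x0 ∨ ¬x0)

Working:
  start: ¬x0 ∨ (F ∨ (x0 ∨ (F ∨ ¬x0)))
  [1] ¬x0 ∨ (x0 ∨ (F ∨ ¬x0))
  [2] ¬x0 ∨ (x0 ∨ ¬x0)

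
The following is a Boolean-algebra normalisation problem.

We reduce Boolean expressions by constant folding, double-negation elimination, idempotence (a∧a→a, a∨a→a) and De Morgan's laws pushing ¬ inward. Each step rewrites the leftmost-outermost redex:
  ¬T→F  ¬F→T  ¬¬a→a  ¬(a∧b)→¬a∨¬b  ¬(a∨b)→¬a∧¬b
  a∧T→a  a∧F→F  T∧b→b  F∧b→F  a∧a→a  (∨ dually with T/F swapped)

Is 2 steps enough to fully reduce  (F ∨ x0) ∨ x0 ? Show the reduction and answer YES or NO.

Answer: YES — reaches normal form x0 in 2 ≤ 2 steps

Working:
  start: (F ∨ x0) ∨ x0
  step 1: x0 ∨ x0
  step 2: x0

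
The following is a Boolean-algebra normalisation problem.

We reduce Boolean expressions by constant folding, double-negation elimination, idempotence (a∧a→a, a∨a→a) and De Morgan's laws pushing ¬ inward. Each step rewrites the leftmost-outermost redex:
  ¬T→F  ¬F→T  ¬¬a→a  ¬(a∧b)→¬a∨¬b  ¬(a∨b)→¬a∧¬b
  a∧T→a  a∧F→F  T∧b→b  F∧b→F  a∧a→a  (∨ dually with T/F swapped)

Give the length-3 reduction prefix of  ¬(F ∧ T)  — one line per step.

  start: ¬(F ∧ T)
  →1  ¬F ∨ ¬T
  →2  T ∨ ¬T
  →3  T

Answer: after 3 steps: T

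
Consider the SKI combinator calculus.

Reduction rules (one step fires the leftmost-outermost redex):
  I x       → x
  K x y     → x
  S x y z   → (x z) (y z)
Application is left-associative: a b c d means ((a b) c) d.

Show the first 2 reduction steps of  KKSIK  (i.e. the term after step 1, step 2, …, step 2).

Answer: after 2 steps: I

Reduction:
  start: KKSIK
  step 1: KIK
  step 2: I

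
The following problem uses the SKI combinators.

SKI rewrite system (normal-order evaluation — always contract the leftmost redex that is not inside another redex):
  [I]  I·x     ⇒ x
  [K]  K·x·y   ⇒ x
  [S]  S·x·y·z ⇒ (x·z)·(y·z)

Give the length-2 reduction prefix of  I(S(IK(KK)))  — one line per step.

  start: I(S(IK(KK)))
  →1  S(IK(KK))
  →2  S(K(KK))

Answer: after 2 steps: S(K(KK))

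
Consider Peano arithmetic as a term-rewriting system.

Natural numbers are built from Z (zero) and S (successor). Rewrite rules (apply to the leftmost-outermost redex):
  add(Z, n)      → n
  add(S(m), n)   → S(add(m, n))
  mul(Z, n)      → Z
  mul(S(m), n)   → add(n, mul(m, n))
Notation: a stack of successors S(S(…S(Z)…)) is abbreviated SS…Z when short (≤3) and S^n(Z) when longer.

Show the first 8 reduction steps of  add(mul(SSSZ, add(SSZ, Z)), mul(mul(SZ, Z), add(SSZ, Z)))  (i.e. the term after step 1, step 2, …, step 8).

  start: add(mul(SSSZ, add(SSZ, Z)), mul(mul(SZ, Z), add(SSZ, Z)))
  step 1: add(add(add(SSZ, Z), mul(SSZ, add(SSZ, Z))), mul(mul(SZ, Z), add(SSZ, Z)))
  step 2: add(add(S(add(SZ, Z)), mul(SSZ, add(SSZ, Z))), mul(mul(SZ, Z), add(SSZ, Z)))
  step 3: add(S(add(add(SZ, Z), mul(SSZ, add(SSZ, Z)))), mul(mul(SZ, Z), add(SSZ, Z)))
  step 4: S(add(add(add(SZ, Z), mul(SSZ, add(SSZ, Z))), mul(mul(SZ, Z), add(SSZ, Z))))
  step 5: S(add(add(S(add(Z, Z)), mul(SSZ, add(SSZ, Z))), mul(mul(SZ, Z), add(SSZ, Z))))
  step 6: S(add(S(add(add(Z, Z), mul(SSZ, add(SSZ, Z)))), mul(mul(SZ, Z), add(SSZ, Z))))
  step 7: S(S(add(add(add(Z, Z), mul(SSZ, add(SSZ, Z))), mul(mul(SZ, Z), add(SSZ, Z)))))
  step 8: S(S(add(add(Z, mul(SSZ, add(SSZ, Z))), mul(mul(SZ, Z), add(SSZ, Z)))))

Answer: after 8 steps: S(S(add(add(Z, mul(SSZ, add(SSZ, Z))), mul(mul(SZ, Z), add(SSZ, Z)))))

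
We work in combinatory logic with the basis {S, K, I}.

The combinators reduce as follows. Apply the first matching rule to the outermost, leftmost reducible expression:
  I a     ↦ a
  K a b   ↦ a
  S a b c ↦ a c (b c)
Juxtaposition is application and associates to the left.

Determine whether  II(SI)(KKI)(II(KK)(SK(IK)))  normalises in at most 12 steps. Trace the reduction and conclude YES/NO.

Answer: YES — reaches normal form K(KK) in 11 ≤ 12 steps

Reduction:
  start: II(SI)(KKI)(II(KK)(SK(IK)))
  step 1: I(SI)(KKI)(II(KK)(SK(IK)))
  step 2: SI(KKI)(II(KK)(SK(IK)))
  step 3: I(II(KK)(SK(IK)))(KKI(II(KK)(SK(IK))))
  step 4: II(KK)(SK(IK))(KKI(II(KK)(SK(IK))))
  step 5: I(KK)(SK(IK))(KKI(II(KK)(SK(IK))))
  step 6: KK(SK(IK))(KKI(II(KK)(SK(IK))))
  step 7: K(KKI(II(KK)(SK(IK))))
  step 8: K(K(II(KK)(SK(IK))))
  step 9: K(K(I(KK)(SK(IK))))
  step 10: K(K(KK(SK(IK))))
  step 11: K(KK)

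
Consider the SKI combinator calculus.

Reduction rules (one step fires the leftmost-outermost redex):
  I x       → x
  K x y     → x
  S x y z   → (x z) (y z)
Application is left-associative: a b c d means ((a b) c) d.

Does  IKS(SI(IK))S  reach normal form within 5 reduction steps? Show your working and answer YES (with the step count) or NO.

Answer: YES — reaches normal form SS in 2 ≤ 5 steps

Derivation:
  start: IKS(SI(IK))S
  [1] KS(SI(IK))S
  [2] SS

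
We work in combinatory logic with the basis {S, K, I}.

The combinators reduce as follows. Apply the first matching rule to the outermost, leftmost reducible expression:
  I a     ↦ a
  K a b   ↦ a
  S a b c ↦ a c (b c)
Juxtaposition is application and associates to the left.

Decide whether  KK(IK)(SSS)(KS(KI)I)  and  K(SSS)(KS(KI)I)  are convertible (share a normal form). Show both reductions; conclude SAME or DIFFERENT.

Answer: SAME — A ⇓ SSS, B ⇓ SSS

Reduction:
Term A:
  start: KK(IK)(SSS)(KS(KI)I)
  step 1: K(SSS)(KS(KI)I)
  step 2: SSS

Term B:
  start: K(SSS)(KS(KI)I)
  step 1: SSS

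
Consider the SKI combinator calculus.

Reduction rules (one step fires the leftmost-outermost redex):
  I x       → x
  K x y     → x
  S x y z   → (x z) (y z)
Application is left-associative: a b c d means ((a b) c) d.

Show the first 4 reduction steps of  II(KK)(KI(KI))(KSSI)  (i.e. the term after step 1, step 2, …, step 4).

  start: II(KK)(KI(KI))(KSSI)
  →1  I(KK)(KI(KI))(KSSI)
  →2  KK(KI(KI))(KSSI)
  →3  K(KSSI)
  →4  K(SI)

Answer: after 4 steps: K(SI)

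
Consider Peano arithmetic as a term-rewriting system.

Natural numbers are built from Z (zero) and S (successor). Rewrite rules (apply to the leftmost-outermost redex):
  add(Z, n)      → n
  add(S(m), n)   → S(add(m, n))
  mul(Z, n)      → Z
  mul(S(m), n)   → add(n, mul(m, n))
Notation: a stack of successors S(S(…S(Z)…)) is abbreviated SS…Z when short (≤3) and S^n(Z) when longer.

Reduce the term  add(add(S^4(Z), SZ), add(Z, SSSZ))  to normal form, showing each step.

  start: add(add(S^4(Z), SZ), add(Z, SSSZ))
  →1  add(S(add(SSSZ, SZ)), add(Z, SSSZ))
  →2  S(add(add(SSSZ, SZ), add(Z, SSSZ)))
  →3  S(add(S(add(SSZ, SZ)), add(Z, SSSZ)))
  →4  S(S(add(add(SSZ, SZ), add(Z, SSSZ))))
  →5  S(S(add(S(add(SZ, SZ)), add(Z, SSSZ))))
  →6  S(S(S(add(add(SZ, SZ), add(Z, SSSZ)))))
  →7  S(S(S(add(S(add(Z, SZ)), add(Z, SSSZ)))))
  →8  S(S(S(S(add(add(Z, SZ), add(Z, SSSZ))))))
  →9  S(S(S(S(add(SZ, add(Z, SSSZ))))))
  →10  S(S(S(S(S(add(Z, add(Z, SSSZ)))))))
  →11  S(S(S(S(S(add(Z, SSSZ))))))
  →12  S^8(Z)

Answer: normal form = S^8(Z)  (in 12 steps)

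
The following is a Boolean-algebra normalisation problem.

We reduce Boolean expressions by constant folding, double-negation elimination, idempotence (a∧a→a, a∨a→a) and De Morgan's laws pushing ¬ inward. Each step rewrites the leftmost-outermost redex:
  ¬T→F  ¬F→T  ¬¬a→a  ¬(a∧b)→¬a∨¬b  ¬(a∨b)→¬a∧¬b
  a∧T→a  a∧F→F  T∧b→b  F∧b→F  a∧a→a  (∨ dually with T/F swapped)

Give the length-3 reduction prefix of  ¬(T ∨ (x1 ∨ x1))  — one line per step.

Answer: after 3 steps: F

Reduction:
  start: ¬(T ∨ (x1 ∨ x1))
  [1] ¬T ∧ ¬(x1 ∨ x1)
  [2] F ∧ ¬(x1 ∨ x1)
  [3] F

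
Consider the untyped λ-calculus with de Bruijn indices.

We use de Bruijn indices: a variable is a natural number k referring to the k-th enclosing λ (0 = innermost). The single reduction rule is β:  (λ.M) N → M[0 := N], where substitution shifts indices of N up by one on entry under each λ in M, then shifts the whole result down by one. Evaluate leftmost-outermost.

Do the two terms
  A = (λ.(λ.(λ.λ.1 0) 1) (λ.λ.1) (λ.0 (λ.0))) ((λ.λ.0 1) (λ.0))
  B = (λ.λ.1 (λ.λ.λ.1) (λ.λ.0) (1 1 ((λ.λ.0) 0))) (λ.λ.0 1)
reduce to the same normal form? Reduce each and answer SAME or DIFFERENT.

Answer: DIFFERENT — A ⇓ λ.0, B ⇓ λ.λ.λ.0 1

Derivation:
Term A:
  start: (λ.(λ.(λ.λ.1 0) 1) (λ.λ.1) (λ.0 (λ.0))) ((λ.λ.0 1) (λ.0))
  step 1: (λ.(λ.λ.1 0) ((λ.λ.0 1) (λ.0))) (λ.λ.1) (λ.0 (λ.0))
  step 2: (λ.λ.1 0) ((λ.λ.0 1) (λ.0)) (λ.0 (λ.0))
  step 3: (λ.(λ.λ.0 1) (λ.0) 0) (λ.0 (λ.0))
  step 4: (λ.λ.0 1) (λ.0) (λ.0 (λ.0))
  step 5: (λ.0 (λ.0)) (λ.0 (λ.0))
  step 6: (λ.0 (λ.0)) (λ.0)
  step 7: (λ.0) (λ.0)
  step 8: λ.0

Term B:
  start: (λ.λ.1 (λ.λ.λ.1) (λ.λ.0) (1 1 ((λ.λ.0) 0))) (λ.λ.0 1)
  step 1: λ.(λ.λ.0 1) (λ.λ.λ.1) (λ.λ.0) ((λ.λ.0 1) (λ.λ.0 1) ((λ.λ.0) 0))
  step 2: λ.(λ.0 (λ.λ.λ.1)) (λ.λ.0) ((λ.λ.0 1) (λ.λ.0 1) ((λ.λ.0) 0))
  step 3: λ.(λ.λ.0) (λ.λ.λ.1) ((λ.λ.0 1) (λ.λ.0 1) ((λ.λ.0) 0))
  step 4: λ.(λ.0) ((λ.λ.0 1) (λ.λ.0 1) ((λ.λ.0) 0))
  step 5: λ.(λ.λ.0 1) (λ.λ.0 1) ((λ.λ.0) 0)
  step 6: λ.(λ.0 (λ.λ.0 1)) ((λ.λ.0) 0)
  step 7: λ.(λ.λ.0) 0 (λ.λ.0 1)
  step 8: λ.(λ.0) (λ.λ.0 1)
  step 9: λ.λ.λ.0 1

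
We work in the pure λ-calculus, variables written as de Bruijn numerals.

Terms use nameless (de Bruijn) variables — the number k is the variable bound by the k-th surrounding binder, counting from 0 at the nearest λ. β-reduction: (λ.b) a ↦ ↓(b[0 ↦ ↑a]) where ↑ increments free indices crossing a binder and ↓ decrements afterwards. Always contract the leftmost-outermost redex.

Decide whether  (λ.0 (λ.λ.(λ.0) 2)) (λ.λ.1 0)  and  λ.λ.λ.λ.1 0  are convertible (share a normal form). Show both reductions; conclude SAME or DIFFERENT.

Answer: SAME — A ⇓ λ.λ.λ.λ.1 0, B ⇓ λ.λ.λ.λ.1 0

Derivation:
Term A:
  start: (λ.0 (λ.λ.(λ.0) 2)) (λ.λ.1 0)
  →1  (λ.λ.1 0) (λ.λ.(λ.0) (λ.λ.1 0))
  →2  λ.(λ.λ.(λ.0) (λ.λ.1 0)) 0
  →3  λ.λ.(λ.0) (λ.λ.1 0)
  →4  λ.λ.λ.λ.1 0

Term B:
  start: λ.λ.λ.λ.1 0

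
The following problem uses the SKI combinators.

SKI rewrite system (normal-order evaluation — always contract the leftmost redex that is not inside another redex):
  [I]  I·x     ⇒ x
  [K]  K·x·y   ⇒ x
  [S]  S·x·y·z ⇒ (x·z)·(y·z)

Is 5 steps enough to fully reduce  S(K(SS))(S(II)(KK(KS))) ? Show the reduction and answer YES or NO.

  start: S(K(SS))(S(II)(KK(KS)))
  [1] S(K(SS))(SI(KK(KS)))
  [2] S(K(SS))(SIK)

Answer: YES — reaches normal form S(K(SS))(SIK) in 2 ≤ 5 steps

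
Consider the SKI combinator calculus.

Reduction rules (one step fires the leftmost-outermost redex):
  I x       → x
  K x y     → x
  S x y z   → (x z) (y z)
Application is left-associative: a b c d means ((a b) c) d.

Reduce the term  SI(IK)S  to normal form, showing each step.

Answer: normal form = S(KS)  (in 3 steps)

Derivation:
  start: SI(IK)S
  →1  IS(IKS)
  →2  S(IKS)
  →3  S(KS)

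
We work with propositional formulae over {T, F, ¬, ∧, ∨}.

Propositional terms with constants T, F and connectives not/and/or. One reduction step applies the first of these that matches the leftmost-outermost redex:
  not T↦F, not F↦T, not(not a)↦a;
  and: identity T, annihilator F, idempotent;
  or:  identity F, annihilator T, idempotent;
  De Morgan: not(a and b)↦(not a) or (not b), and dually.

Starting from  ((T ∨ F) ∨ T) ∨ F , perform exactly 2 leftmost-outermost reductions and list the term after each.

Answer: after 2 steps: T

Reduction:
  start: ((T ∨ F) ∨ T) ∨ F
  [1] (T ∨ F) ∨ T
  [2] T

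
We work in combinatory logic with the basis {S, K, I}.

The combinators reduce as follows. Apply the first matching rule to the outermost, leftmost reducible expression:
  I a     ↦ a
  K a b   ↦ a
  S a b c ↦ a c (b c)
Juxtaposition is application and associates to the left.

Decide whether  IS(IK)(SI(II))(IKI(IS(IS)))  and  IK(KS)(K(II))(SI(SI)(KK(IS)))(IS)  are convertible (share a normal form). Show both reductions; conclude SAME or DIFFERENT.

Answer: DIFFERENT — A ⇓ I, B ⇓ SS

Reduction:
Term A:
  start: IS(IK)(SI(II))(IKI(IS(IS)))
  →1  S(IK)(SI(II))(IKI(IS(IS)))
  →2  IK(IKI(IS(IS)))(SI(II)(IKI(IS(IS))))
  →3  K(IKI(IS(IS)))(SI(II)(IKI(IS(IS))))
  →4  IKI(IS(IS))
  →5  KI(IS(IS))
  →6  I

Term B:
  start: IK(KS)(K(II))(SI(SI)(KK(IS)))(IS)
  →1  K(KS)(K(II))(SI(SI)(KK(IS)))(IS)
  →2  KS(SI(SI)(KK(IS)))(IS)
  →3  S(IS)
  →4  SS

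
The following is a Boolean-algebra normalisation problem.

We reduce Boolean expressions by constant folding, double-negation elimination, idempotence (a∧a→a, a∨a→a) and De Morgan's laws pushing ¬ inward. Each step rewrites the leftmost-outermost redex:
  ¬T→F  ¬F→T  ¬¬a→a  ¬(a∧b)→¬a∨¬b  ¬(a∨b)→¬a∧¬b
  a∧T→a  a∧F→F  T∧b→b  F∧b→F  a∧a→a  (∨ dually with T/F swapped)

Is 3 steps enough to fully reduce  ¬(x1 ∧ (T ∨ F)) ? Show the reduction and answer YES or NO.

Answer: NO — after 3 steps the term is ¬x1 ∨ (F ∧ ¬F), not yet normal

Reduction:
  start: ¬(x1 ∧ (T ∨ F))
  step 1: ¬x1 ∨ ¬(T ∨ F)
  step 2: ¬x1 ∨ (¬T ∧ ¬F)
  step 3: ¬x1 ∨ (F ∧ ¬F)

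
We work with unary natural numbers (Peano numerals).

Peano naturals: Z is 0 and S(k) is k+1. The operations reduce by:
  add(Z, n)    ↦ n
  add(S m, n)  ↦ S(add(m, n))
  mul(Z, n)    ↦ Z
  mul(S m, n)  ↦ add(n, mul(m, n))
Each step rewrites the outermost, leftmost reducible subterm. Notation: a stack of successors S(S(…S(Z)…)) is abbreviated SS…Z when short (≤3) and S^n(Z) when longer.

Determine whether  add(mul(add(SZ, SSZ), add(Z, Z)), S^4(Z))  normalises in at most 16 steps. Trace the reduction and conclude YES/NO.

  start: add(mul(add(SZ, SSZ), add(Z, Z)), S^4(Z))
  →1  add(mul(S(add(Z, SSZ)), add(Z, Z)), S^4(Z))
  →2  add(add(add(Z, Z), mul(add(Z, SSZ), add(Z, Z))), S^4(Z))
  →3  add(add(Z, mul(add(Z, SSZ), add(Z, Z))), S^4(Z))
  →4  add(mul(add(Z, SSZ), add(Z, Z)), S^4(Z))
  →5  add(mul(SSZ, add(Z, Z)), S^4(Z))
  →6  add(add(add(Z, Z), mul(SZ, add(Z, Z))), S^4(Z))
  →7  add(add(Z, mul(SZ, add(Z, Z))), S^4(Z))
  →8  add(mul(SZ, add(Z, Z)), S^4(Z))
  →9  add(add(add(Z, Z), mul(Z, add(Z, Z))), S^4(Z))
  →10  add(add(Z, mul(Z, add(Z, Z))), S^4(Z))
  →11  add(mul(Z, add(Z, Z)), S^4(Z))
  →12  add(Z, S^4(Z))
  →13  S^4(Z)

Answer: YES — reaches normal form S^4(Z) in 13 ≤ 16 steps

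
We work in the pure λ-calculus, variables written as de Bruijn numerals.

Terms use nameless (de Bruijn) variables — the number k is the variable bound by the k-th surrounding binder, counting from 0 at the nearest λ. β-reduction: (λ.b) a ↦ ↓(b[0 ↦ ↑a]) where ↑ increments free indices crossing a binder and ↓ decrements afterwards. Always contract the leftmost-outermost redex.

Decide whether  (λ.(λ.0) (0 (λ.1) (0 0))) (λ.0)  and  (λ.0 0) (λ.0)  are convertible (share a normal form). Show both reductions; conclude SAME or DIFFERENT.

Answer: SAME — A ⇓ λ.0, B ⇓ λ.0

Reduction:
Term A:
  start: (λ.(λ.0) (0 (λ.1) (0 0))) (λ.0)
  [1] (λ.0) ((λ.0) (λ.λ.0) ((λ.0) (λ.0)))
  [2] (λ.0) (λ.λ.0) ((λ.0) (λ.0))
  [3] (λ.λ.0) ((λ.0) (λ.0))
  [4] λ.0

Term B:
  start: (λ.0 0) (λ.0)
  [1] (λ.0) (λ.0)
  [2] λ.0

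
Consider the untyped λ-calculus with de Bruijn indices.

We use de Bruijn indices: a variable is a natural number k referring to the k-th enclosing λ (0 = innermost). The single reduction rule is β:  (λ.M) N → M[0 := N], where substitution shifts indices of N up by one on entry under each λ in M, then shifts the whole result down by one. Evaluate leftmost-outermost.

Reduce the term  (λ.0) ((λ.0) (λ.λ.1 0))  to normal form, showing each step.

Answer: normal form = λ.λ.1 0  (in 2 steps)

Reduction:
  start: (λ.0) ((λ.0) (λ.λ.1 0))
  step 1: (λ.0) (λ.λ.1 0)
  step 2: λ.λ.1 0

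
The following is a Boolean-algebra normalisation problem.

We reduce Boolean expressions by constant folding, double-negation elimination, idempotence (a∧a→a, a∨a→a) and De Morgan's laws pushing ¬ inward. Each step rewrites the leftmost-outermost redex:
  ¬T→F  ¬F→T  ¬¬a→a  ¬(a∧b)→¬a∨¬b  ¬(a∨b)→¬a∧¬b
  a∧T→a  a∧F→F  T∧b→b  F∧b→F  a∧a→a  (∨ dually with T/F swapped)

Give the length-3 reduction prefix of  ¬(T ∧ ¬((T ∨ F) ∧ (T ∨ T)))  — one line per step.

Answer: after 3 steps: ¬¬((T ∨ F) ∧ (T ∨ T))

Working:
  start: ¬(T ∧ ¬((T ∨ F) ∧ (T ∨ T)))
  →1  ¬T ∨ ¬¬((T ∨ F) ∧ (T ∨ T))
  →2  F ∨ ¬¬((T ∨ F) ∧ (T ∨ T))
  →3  ¬¬((T ∨ F) ∧ (T ∨ T))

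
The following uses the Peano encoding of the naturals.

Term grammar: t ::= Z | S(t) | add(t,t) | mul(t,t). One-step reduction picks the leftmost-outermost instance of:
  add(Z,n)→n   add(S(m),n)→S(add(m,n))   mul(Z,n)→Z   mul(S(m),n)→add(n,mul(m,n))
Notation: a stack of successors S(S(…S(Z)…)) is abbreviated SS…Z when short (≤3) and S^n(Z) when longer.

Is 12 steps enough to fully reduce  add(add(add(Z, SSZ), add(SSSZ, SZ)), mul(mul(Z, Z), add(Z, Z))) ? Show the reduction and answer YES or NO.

  start: add(add(add(Z, SSZ), add(SSSZ, SZ)), mul(mul(Z, Z), add(Z, Z)))
  →1  add(add(SSZ, add(SSSZ, SZ)), mul(mul(Z, Z), add(Z, Z)))
  →2  add(S(add(SZ, add(SSSZ, SZ))), mul(mul(Z, Z), add(Z, Z)))
  →3  S(add(add(SZ, add(SSSZ, SZ)), mul(mul(Z, Z), add(Z, Z))))
  →4  S(add(S(add(Z, add(SSSZ, SZ))), mul(mul(Z, Z), add(Z, Z))))
  →5  S(S(add(add(Z, add(SSSZ, SZ)), mul(mul(Z, Z), add(Z, Z)))))
  →6  S(S(add(add(SSSZ, SZ), mul(mul(Z, Z), add(Z, Z)))))
  →7  S(S(add(S(add(SSZ, SZ)), mul(mul(Z, Z), add(Z, Z)))))
  →8  S(S(S(add(add(SSZ, SZ), mul(mul(Z, Z), add(Z, Z))))))
  →9  S(S(S(add(S(add(SZ, SZ)), mul(mul(Z, Z), add(Z, Z))))))
  →10  S(S(S(S(add(add(SZ, SZ), mul(mul(Z, Z), add(Z, Z)))))))
  →11  S(S(S(S(add(S(add(Z, SZ)), mul(mul(Z, Z), add(Z, Z)))))))
  →12  S(S(S(S(S(add(add(Z, SZ), mul(mul(Z, Z), add(Z, Z))))))))

Answer: NO — after 12 steps the term is S(S(S(S(S(add(add(Z, SZ), mul(mul(Z, Z), add(Z, Z)))))))), not yet normal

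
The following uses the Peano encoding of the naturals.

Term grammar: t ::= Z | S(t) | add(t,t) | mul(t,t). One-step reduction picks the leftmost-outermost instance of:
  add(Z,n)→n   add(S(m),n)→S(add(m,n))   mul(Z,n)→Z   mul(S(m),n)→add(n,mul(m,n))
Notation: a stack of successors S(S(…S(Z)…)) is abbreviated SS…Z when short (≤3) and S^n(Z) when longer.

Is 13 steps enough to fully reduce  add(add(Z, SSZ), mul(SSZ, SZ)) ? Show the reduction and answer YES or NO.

Answer: YES — reaches normal form S^4(Z) in 11 ≤ 13 steps

Derivation:
  start: add(add(Z, SSZ), mul(SSZ, SZ))
  →1  add(SSZ, mul(SSZ, SZ))
  →2  S(add(SZ, mul(SSZ, SZ)))
  →3  S(S(add(Z, mul(SSZ, SZ))))
  →4  S(S(mul(SSZ, SZ)))
  →5  S(S(add(SZ, mul(SZ, SZ))))
  →6  S(S(S(add(Z, mul(SZ, SZ)))))
  →7  S(S(S(mul(SZ, SZ))))
  →8  S(S(S(add(SZ, mul(Z, SZ)))))
  →9  S(S(S(S(add(Z, mul(Z, SZ))))))
  →10  S(S(S(S(mul(Z, SZ)))))
  →11  S^4(Z)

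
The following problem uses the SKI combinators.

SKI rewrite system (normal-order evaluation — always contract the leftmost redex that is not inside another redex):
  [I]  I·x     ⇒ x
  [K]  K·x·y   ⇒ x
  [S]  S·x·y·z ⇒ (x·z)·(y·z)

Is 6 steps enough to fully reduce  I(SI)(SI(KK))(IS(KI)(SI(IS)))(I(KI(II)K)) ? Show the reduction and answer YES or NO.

Answer: NO — after 6 steps the term is I(SI(IS)(SI(KK)(IS(KI)(SI(IS)))))(I(KI(II)K)), not yet normal

Working:
  start: I(SI)(SI(KK))(IS(KI)(SI(IS)))(I(KI(II)K))
  [1] SI(SI(KK))(IS(KI)(SI(IS)))(I(KI(II)K))
  [2] I(IS(KI)(SI(IS)))(SI(KK)(IS(KI)(SI(IS))))(I(KI(II)K))
  [3] IS(KI)(SI(IS))(SI(KK)(IS(KI)(SI(IS))))(I(KI(II)K))
  [4] S(KI)(SI(IS))(SI(KK)(IS(KI)(SI(IS))))(I(KI(II)K))
  [5] KI(SI(KK)(IS(KI)(SI(IS))))(SI(IS)(SI(KK)(IS(KI)(SI(IS)))))(I(KI(II)K))
  [6] I(SI(IS)(SI(KK)(IS(KI)(SI(IS)))))(I(KI(II)K))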